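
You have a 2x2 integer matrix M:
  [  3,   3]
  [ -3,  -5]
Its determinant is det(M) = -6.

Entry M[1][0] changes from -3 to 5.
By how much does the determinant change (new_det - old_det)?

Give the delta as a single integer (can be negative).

Cofactor C_10 = -3
Entry delta = 5 - -3 = 8
Det delta = entry_delta * cofactor = 8 * -3 = -24

Answer: -24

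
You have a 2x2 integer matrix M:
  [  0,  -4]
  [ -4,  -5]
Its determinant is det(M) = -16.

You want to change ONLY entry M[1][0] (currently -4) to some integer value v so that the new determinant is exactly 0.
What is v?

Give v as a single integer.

Answer: 0

Derivation:
det is linear in entry M[1][0]: det = old_det + (v - -4) * C_10
Cofactor C_10 = 4
Want det = 0: -16 + (v - -4) * 4 = 0
  (v - -4) = 16 / 4 = 4
  v = -4 + (4) = 0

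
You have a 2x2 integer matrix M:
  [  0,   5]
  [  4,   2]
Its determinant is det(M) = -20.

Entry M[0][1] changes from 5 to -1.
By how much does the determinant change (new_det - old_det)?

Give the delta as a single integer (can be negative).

Cofactor C_01 = -4
Entry delta = -1 - 5 = -6
Det delta = entry_delta * cofactor = -6 * -4 = 24

Answer: 24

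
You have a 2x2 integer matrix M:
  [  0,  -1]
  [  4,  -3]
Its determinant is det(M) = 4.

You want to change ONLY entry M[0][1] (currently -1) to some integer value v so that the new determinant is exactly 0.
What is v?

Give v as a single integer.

Answer: 0

Derivation:
det is linear in entry M[0][1]: det = old_det + (v - -1) * C_01
Cofactor C_01 = -4
Want det = 0: 4 + (v - -1) * -4 = 0
  (v - -1) = -4 / -4 = 1
  v = -1 + (1) = 0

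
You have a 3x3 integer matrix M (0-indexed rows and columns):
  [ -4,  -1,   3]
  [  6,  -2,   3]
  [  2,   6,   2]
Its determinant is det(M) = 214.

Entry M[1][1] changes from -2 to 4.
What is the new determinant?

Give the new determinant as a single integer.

det is linear in row 1: changing M[1][1] by delta changes det by delta * cofactor(1,1).
Cofactor C_11 = (-1)^(1+1) * minor(1,1) = -14
Entry delta = 4 - -2 = 6
Det delta = 6 * -14 = -84
New det = 214 + -84 = 130

Answer: 130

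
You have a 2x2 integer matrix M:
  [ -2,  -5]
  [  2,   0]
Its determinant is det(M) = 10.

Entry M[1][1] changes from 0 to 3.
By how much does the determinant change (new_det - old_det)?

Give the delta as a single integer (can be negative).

Cofactor C_11 = -2
Entry delta = 3 - 0 = 3
Det delta = entry_delta * cofactor = 3 * -2 = -6

Answer: -6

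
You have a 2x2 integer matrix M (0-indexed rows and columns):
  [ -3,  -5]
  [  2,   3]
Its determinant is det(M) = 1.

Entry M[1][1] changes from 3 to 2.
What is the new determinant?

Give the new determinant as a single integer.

det is linear in row 1: changing M[1][1] by delta changes det by delta * cofactor(1,1).
Cofactor C_11 = (-1)^(1+1) * minor(1,1) = -3
Entry delta = 2 - 3 = -1
Det delta = -1 * -3 = 3
New det = 1 + 3 = 4

Answer: 4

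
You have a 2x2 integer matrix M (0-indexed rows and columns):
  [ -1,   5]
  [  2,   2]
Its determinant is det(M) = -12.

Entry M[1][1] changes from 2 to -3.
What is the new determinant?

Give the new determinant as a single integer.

det is linear in row 1: changing M[1][1] by delta changes det by delta * cofactor(1,1).
Cofactor C_11 = (-1)^(1+1) * minor(1,1) = -1
Entry delta = -3 - 2 = -5
Det delta = -5 * -1 = 5
New det = -12 + 5 = -7

Answer: -7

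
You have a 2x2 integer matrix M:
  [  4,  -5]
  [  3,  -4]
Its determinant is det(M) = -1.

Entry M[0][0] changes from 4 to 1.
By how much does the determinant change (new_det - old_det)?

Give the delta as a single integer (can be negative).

Cofactor C_00 = -4
Entry delta = 1 - 4 = -3
Det delta = entry_delta * cofactor = -3 * -4 = 12

Answer: 12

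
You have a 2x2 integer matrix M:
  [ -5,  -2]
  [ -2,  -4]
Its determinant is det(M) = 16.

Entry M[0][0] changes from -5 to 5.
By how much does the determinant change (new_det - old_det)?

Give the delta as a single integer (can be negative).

Answer: -40

Derivation:
Cofactor C_00 = -4
Entry delta = 5 - -5 = 10
Det delta = entry_delta * cofactor = 10 * -4 = -40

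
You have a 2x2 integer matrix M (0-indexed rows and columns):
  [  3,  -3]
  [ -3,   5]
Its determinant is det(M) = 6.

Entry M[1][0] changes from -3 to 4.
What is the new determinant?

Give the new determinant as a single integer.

Answer: 27

Derivation:
det is linear in row 1: changing M[1][0] by delta changes det by delta * cofactor(1,0).
Cofactor C_10 = (-1)^(1+0) * minor(1,0) = 3
Entry delta = 4 - -3 = 7
Det delta = 7 * 3 = 21
New det = 6 + 21 = 27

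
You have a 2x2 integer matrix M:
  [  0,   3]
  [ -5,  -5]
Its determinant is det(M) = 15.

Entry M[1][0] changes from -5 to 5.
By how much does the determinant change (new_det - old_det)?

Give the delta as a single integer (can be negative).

Answer: -30

Derivation:
Cofactor C_10 = -3
Entry delta = 5 - -5 = 10
Det delta = entry_delta * cofactor = 10 * -3 = -30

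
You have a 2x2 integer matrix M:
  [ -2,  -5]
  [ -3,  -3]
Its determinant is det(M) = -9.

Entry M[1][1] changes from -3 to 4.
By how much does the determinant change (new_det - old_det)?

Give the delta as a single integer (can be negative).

Answer: -14

Derivation:
Cofactor C_11 = -2
Entry delta = 4 - -3 = 7
Det delta = entry_delta * cofactor = 7 * -2 = -14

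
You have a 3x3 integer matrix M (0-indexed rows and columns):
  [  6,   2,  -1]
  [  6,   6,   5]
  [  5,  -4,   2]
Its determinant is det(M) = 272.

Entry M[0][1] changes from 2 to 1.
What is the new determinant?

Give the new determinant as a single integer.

det is linear in row 0: changing M[0][1] by delta changes det by delta * cofactor(0,1).
Cofactor C_01 = (-1)^(0+1) * minor(0,1) = 13
Entry delta = 1 - 2 = -1
Det delta = -1 * 13 = -13
New det = 272 + -13 = 259

Answer: 259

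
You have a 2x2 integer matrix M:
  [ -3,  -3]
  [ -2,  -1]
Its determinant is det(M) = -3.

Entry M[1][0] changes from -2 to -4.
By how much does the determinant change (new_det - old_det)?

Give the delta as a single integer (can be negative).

Answer: -6

Derivation:
Cofactor C_10 = 3
Entry delta = -4 - -2 = -2
Det delta = entry_delta * cofactor = -2 * 3 = -6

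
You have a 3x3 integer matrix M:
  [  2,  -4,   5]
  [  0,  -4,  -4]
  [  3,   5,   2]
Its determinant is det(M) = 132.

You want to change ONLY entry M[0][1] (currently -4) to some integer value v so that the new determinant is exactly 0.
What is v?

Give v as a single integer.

Answer: 7

Derivation:
det is linear in entry M[0][1]: det = old_det + (v - -4) * C_01
Cofactor C_01 = -12
Want det = 0: 132 + (v - -4) * -12 = 0
  (v - -4) = -132 / -12 = 11
  v = -4 + (11) = 7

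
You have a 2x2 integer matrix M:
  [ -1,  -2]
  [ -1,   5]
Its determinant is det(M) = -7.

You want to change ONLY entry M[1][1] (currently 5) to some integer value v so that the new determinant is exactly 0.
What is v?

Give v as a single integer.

det is linear in entry M[1][1]: det = old_det + (v - 5) * C_11
Cofactor C_11 = -1
Want det = 0: -7 + (v - 5) * -1 = 0
  (v - 5) = 7 / -1 = -7
  v = 5 + (-7) = -2

Answer: -2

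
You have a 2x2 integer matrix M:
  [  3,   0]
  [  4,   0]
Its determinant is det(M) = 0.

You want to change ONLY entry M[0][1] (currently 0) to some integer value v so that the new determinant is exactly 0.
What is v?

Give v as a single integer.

Answer: 0

Derivation:
det is linear in entry M[0][1]: det = old_det + (v - 0) * C_01
Cofactor C_01 = -4
Want det = 0: 0 + (v - 0) * -4 = 0
  (v - 0) = 0 / -4 = 0
  v = 0 + (0) = 0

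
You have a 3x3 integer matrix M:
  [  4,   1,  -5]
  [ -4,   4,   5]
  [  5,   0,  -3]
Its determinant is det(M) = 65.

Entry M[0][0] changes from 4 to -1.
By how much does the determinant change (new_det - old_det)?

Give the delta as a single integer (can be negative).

Answer: 60

Derivation:
Cofactor C_00 = -12
Entry delta = -1 - 4 = -5
Det delta = entry_delta * cofactor = -5 * -12 = 60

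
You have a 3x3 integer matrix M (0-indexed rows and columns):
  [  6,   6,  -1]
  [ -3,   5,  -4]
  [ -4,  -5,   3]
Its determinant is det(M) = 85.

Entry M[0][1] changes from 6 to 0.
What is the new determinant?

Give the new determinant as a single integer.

Answer: -65

Derivation:
det is linear in row 0: changing M[0][1] by delta changes det by delta * cofactor(0,1).
Cofactor C_01 = (-1)^(0+1) * minor(0,1) = 25
Entry delta = 0 - 6 = -6
Det delta = -6 * 25 = -150
New det = 85 + -150 = -65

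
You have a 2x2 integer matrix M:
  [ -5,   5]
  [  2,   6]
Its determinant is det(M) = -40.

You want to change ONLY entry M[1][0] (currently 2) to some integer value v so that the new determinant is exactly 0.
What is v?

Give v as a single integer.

Answer: -6

Derivation:
det is linear in entry M[1][0]: det = old_det + (v - 2) * C_10
Cofactor C_10 = -5
Want det = 0: -40 + (v - 2) * -5 = 0
  (v - 2) = 40 / -5 = -8
  v = 2 + (-8) = -6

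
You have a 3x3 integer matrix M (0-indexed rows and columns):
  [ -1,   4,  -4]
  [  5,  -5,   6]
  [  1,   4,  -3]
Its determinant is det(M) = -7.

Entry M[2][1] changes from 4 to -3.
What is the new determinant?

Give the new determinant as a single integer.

Answer: 91

Derivation:
det is linear in row 2: changing M[2][1] by delta changes det by delta * cofactor(2,1).
Cofactor C_21 = (-1)^(2+1) * minor(2,1) = -14
Entry delta = -3 - 4 = -7
Det delta = -7 * -14 = 98
New det = -7 + 98 = 91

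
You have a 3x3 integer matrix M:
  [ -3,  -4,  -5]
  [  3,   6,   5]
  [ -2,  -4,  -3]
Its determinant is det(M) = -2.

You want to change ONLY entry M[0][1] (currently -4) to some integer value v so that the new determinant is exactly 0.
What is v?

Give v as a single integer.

det is linear in entry M[0][1]: det = old_det + (v - -4) * C_01
Cofactor C_01 = -1
Want det = 0: -2 + (v - -4) * -1 = 0
  (v - -4) = 2 / -1 = -2
  v = -4 + (-2) = -6

Answer: -6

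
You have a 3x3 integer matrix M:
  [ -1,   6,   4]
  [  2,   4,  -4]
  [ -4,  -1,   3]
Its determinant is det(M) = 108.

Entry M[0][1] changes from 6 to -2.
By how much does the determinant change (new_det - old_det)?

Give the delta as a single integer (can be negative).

Cofactor C_01 = 10
Entry delta = -2 - 6 = -8
Det delta = entry_delta * cofactor = -8 * 10 = -80

Answer: -80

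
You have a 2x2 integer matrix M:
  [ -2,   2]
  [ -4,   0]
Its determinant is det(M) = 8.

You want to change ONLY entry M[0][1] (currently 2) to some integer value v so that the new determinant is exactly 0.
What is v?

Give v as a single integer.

Answer: 0

Derivation:
det is linear in entry M[0][1]: det = old_det + (v - 2) * C_01
Cofactor C_01 = 4
Want det = 0: 8 + (v - 2) * 4 = 0
  (v - 2) = -8 / 4 = -2
  v = 2 + (-2) = 0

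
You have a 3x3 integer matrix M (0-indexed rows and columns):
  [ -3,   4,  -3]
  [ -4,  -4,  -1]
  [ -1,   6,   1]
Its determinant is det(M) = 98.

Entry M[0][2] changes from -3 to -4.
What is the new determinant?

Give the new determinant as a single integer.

det is linear in row 0: changing M[0][2] by delta changes det by delta * cofactor(0,2).
Cofactor C_02 = (-1)^(0+2) * minor(0,2) = -28
Entry delta = -4 - -3 = -1
Det delta = -1 * -28 = 28
New det = 98 + 28 = 126

Answer: 126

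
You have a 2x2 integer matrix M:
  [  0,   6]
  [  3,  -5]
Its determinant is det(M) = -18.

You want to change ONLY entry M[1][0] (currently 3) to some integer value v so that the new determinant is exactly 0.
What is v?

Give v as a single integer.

det is linear in entry M[1][0]: det = old_det + (v - 3) * C_10
Cofactor C_10 = -6
Want det = 0: -18 + (v - 3) * -6 = 0
  (v - 3) = 18 / -6 = -3
  v = 3 + (-3) = 0

Answer: 0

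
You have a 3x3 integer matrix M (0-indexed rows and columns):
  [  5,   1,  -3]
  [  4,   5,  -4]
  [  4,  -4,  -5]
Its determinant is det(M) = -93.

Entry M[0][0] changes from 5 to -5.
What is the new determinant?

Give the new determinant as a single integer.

Answer: 317

Derivation:
det is linear in row 0: changing M[0][0] by delta changes det by delta * cofactor(0,0).
Cofactor C_00 = (-1)^(0+0) * minor(0,0) = -41
Entry delta = -5 - 5 = -10
Det delta = -10 * -41 = 410
New det = -93 + 410 = 317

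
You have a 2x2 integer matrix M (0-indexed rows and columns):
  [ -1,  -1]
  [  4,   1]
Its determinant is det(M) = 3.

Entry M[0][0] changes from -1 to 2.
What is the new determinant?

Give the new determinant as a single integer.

det is linear in row 0: changing M[0][0] by delta changes det by delta * cofactor(0,0).
Cofactor C_00 = (-1)^(0+0) * minor(0,0) = 1
Entry delta = 2 - -1 = 3
Det delta = 3 * 1 = 3
New det = 3 + 3 = 6

Answer: 6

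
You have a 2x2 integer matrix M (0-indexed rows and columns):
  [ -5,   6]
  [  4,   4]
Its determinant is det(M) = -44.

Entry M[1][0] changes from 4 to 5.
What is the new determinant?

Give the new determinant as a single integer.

Answer: -50

Derivation:
det is linear in row 1: changing M[1][0] by delta changes det by delta * cofactor(1,0).
Cofactor C_10 = (-1)^(1+0) * minor(1,0) = -6
Entry delta = 5 - 4 = 1
Det delta = 1 * -6 = -6
New det = -44 + -6 = -50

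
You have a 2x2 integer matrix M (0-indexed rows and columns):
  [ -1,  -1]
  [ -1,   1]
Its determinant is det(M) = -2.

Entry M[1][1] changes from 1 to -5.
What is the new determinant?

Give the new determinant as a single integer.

Answer: 4

Derivation:
det is linear in row 1: changing M[1][1] by delta changes det by delta * cofactor(1,1).
Cofactor C_11 = (-1)^(1+1) * minor(1,1) = -1
Entry delta = -5 - 1 = -6
Det delta = -6 * -1 = 6
New det = -2 + 6 = 4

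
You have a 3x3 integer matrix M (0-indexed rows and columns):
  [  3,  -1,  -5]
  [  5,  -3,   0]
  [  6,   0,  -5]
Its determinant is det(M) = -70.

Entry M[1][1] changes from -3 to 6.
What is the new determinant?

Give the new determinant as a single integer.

det is linear in row 1: changing M[1][1] by delta changes det by delta * cofactor(1,1).
Cofactor C_11 = (-1)^(1+1) * minor(1,1) = 15
Entry delta = 6 - -3 = 9
Det delta = 9 * 15 = 135
New det = -70 + 135 = 65

Answer: 65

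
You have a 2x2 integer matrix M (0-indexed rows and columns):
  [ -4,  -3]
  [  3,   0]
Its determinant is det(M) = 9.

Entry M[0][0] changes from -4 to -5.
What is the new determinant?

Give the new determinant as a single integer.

Answer: 9

Derivation:
det is linear in row 0: changing M[0][0] by delta changes det by delta * cofactor(0,0).
Cofactor C_00 = (-1)^(0+0) * minor(0,0) = 0
Entry delta = -5 - -4 = -1
Det delta = -1 * 0 = 0
New det = 9 + 0 = 9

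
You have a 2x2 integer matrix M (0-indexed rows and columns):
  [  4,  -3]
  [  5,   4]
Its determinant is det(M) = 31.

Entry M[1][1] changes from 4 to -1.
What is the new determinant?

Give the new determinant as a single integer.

det is linear in row 1: changing M[1][1] by delta changes det by delta * cofactor(1,1).
Cofactor C_11 = (-1)^(1+1) * minor(1,1) = 4
Entry delta = -1 - 4 = -5
Det delta = -5 * 4 = -20
New det = 31 + -20 = 11

Answer: 11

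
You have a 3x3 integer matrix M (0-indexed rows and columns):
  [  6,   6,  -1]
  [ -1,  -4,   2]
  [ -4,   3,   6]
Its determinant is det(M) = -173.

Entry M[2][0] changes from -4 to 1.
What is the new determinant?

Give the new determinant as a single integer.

det is linear in row 2: changing M[2][0] by delta changes det by delta * cofactor(2,0).
Cofactor C_20 = (-1)^(2+0) * minor(2,0) = 8
Entry delta = 1 - -4 = 5
Det delta = 5 * 8 = 40
New det = -173 + 40 = -133

Answer: -133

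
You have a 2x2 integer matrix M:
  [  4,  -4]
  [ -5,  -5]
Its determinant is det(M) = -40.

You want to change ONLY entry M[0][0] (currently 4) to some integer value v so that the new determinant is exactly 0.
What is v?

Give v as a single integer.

det is linear in entry M[0][0]: det = old_det + (v - 4) * C_00
Cofactor C_00 = -5
Want det = 0: -40 + (v - 4) * -5 = 0
  (v - 4) = 40 / -5 = -8
  v = 4 + (-8) = -4

Answer: -4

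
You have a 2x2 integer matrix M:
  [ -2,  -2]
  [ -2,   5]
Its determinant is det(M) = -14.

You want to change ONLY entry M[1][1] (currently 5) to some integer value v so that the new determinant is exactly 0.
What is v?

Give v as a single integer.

Answer: -2

Derivation:
det is linear in entry M[1][1]: det = old_det + (v - 5) * C_11
Cofactor C_11 = -2
Want det = 0: -14 + (v - 5) * -2 = 0
  (v - 5) = 14 / -2 = -7
  v = 5 + (-7) = -2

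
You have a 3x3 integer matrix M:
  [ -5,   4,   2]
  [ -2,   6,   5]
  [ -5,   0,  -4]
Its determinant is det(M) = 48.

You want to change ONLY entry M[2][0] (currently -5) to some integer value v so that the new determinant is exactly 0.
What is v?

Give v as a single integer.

Answer: -11

Derivation:
det is linear in entry M[2][0]: det = old_det + (v - -5) * C_20
Cofactor C_20 = 8
Want det = 0: 48 + (v - -5) * 8 = 0
  (v - -5) = -48 / 8 = -6
  v = -5 + (-6) = -11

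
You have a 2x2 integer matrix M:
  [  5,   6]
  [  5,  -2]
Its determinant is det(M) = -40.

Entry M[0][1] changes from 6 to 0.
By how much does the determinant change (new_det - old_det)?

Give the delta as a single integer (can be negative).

Answer: 30

Derivation:
Cofactor C_01 = -5
Entry delta = 0 - 6 = -6
Det delta = entry_delta * cofactor = -6 * -5 = 30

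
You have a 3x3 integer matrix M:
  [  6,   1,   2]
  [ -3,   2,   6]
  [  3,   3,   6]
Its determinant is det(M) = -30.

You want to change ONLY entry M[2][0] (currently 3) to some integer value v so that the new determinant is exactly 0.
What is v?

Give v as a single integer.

det is linear in entry M[2][0]: det = old_det + (v - 3) * C_20
Cofactor C_20 = 2
Want det = 0: -30 + (v - 3) * 2 = 0
  (v - 3) = 30 / 2 = 15
  v = 3 + (15) = 18

Answer: 18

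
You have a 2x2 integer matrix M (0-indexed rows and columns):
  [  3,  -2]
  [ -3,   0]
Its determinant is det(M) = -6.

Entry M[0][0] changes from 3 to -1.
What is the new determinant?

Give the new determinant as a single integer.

Answer: -6

Derivation:
det is linear in row 0: changing M[0][0] by delta changes det by delta * cofactor(0,0).
Cofactor C_00 = (-1)^(0+0) * minor(0,0) = 0
Entry delta = -1 - 3 = -4
Det delta = -4 * 0 = 0
New det = -6 + 0 = -6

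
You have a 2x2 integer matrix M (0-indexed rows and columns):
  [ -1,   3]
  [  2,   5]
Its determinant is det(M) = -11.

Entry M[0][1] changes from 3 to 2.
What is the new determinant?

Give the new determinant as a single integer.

Answer: -9

Derivation:
det is linear in row 0: changing M[0][1] by delta changes det by delta * cofactor(0,1).
Cofactor C_01 = (-1)^(0+1) * minor(0,1) = -2
Entry delta = 2 - 3 = -1
Det delta = -1 * -2 = 2
New det = -11 + 2 = -9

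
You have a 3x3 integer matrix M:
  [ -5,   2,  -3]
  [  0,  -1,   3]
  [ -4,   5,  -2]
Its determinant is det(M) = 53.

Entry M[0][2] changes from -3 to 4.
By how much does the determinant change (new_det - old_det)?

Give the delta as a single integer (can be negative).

Answer: -28

Derivation:
Cofactor C_02 = -4
Entry delta = 4 - -3 = 7
Det delta = entry_delta * cofactor = 7 * -4 = -28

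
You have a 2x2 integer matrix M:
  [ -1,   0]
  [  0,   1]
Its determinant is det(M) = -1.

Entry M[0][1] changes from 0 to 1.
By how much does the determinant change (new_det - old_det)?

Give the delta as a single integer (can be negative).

Answer: 0

Derivation:
Cofactor C_01 = 0
Entry delta = 1 - 0 = 1
Det delta = entry_delta * cofactor = 1 * 0 = 0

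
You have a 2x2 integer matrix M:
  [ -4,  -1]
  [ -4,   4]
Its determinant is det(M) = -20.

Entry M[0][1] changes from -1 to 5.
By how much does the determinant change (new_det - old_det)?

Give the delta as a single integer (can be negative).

Cofactor C_01 = 4
Entry delta = 5 - -1 = 6
Det delta = entry_delta * cofactor = 6 * 4 = 24

Answer: 24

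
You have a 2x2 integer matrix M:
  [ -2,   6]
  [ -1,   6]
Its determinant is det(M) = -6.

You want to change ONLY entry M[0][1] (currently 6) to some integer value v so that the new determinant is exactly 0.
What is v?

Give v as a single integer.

det is linear in entry M[0][1]: det = old_det + (v - 6) * C_01
Cofactor C_01 = 1
Want det = 0: -6 + (v - 6) * 1 = 0
  (v - 6) = 6 / 1 = 6
  v = 6 + (6) = 12

Answer: 12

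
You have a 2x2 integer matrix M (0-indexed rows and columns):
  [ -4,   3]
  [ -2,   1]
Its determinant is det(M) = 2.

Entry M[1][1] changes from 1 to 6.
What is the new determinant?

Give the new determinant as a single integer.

Answer: -18

Derivation:
det is linear in row 1: changing M[1][1] by delta changes det by delta * cofactor(1,1).
Cofactor C_11 = (-1)^(1+1) * minor(1,1) = -4
Entry delta = 6 - 1 = 5
Det delta = 5 * -4 = -20
New det = 2 + -20 = -18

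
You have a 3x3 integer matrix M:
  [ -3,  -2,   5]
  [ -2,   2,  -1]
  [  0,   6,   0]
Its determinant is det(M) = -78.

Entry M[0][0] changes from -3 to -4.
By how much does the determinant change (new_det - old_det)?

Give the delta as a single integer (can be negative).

Cofactor C_00 = 6
Entry delta = -4 - -3 = -1
Det delta = entry_delta * cofactor = -1 * 6 = -6

Answer: -6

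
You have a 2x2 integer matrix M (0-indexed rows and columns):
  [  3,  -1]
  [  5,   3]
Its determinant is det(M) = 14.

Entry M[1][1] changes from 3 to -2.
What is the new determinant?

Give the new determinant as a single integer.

Answer: -1

Derivation:
det is linear in row 1: changing M[1][1] by delta changes det by delta * cofactor(1,1).
Cofactor C_11 = (-1)^(1+1) * minor(1,1) = 3
Entry delta = -2 - 3 = -5
Det delta = -5 * 3 = -15
New det = 14 + -15 = -1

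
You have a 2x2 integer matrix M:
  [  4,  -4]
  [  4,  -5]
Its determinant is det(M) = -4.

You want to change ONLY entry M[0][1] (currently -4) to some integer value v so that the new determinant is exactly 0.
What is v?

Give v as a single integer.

Answer: -5

Derivation:
det is linear in entry M[0][1]: det = old_det + (v - -4) * C_01
Cofactor C_01 = -4
Want det = 0: -4 + (v - -4) * -4 = 0
  (v - -4) = 4 / -4 = -1
  v = -4 + (-1) = -5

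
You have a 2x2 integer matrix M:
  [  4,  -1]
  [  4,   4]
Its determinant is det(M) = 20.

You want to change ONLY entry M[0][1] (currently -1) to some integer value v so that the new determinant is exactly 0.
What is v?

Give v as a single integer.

Answer: 4

Derivation:
det is linear in entry M[0][1]: det = old_det + (v - -1) * C_01
Cofactor C_01 = -4
Want det = 0: 20 + (v - -1) * -4 = 0
  (v - -1) = -20 / -4 = 5
  v = -1 + (5) = 4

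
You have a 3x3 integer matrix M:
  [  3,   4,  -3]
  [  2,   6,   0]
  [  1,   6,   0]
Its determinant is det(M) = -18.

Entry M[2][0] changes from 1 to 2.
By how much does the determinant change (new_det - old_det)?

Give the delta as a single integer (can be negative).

Answer: 18

Derivation:
Cofactor C_20 = 18
Entry delta = 2 - 1 = 1
Det delta = entry_delta * cofactor = 1 * 18 = 18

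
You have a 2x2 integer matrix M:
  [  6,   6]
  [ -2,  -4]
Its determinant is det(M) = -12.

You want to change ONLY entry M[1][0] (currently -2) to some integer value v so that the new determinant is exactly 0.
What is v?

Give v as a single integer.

Answer: -4

Derivation:
det is linear in entry M[1][0]: det = old_det + (v - -2) * C_10
Cofactor C_10 = -6
Want det = 0: -12 + (v - -2) * -6 = 0
  (v - -2) = 12 / -6 = -2
  v = -2 + (-2) = -4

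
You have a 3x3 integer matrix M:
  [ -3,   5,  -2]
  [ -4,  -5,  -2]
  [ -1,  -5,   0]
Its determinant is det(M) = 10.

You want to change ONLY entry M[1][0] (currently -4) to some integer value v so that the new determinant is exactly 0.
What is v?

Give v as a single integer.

Answer: -5

Derivation:
det is linear in entry M[1][0]: det = old_det + (v - -4) * C_10
Cofactor C_10 = 10
Want det = 0: 10 + (v - -4) * 10 = 0
  (v - -4) = -10 / 10 = -1
  v = -4 + (-1) = -5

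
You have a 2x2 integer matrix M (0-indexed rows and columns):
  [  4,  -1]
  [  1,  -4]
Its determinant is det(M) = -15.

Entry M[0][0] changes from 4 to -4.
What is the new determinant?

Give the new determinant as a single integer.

Answer: 17

Derivation:
det is linear in row 0: changing M[0][0] by delta changes det by delta * cofactor(0,0).
Cofactor C_00 = (-1)^(0+0) * minor(0,0) = -4
Entry delta = -4 - 4 = -8
Det delta = -8 * -4 = 32
New det = -15 + 32 = 17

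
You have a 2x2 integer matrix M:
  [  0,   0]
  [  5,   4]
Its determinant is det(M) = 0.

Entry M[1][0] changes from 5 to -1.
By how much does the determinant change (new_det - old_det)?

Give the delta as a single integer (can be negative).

Answer: 0

Derivation:
Cofactor C_10 = 0
Entry delta = -1 - 5 = -6
Det delta = entry_delta * cofactor = -6 * 0 = 0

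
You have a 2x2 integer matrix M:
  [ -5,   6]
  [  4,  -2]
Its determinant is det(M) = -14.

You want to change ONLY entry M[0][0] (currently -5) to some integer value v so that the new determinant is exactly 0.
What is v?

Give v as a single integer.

Answer: -12

Derivation:
det is linear in entry M[0][0]: det = old_det + (v - -5) * C_00
Cofactor C_00 = -2
Want det = 0: -14 + (v - -5) * -2 = 0
  (v - -5) = 14 / -2 = -7
  v = -5 + (-7) = -12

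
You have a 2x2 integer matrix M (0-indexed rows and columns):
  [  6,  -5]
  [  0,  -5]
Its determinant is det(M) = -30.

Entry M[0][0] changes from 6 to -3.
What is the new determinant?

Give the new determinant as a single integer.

det is linear in row 0: changing M[0][0] by delta changes det by delta * cofactor(0,0).
Cofactor C_00 = (-1)^(0+0) * minor(0,0) = -5
Entry delta = -3 - 6 = -9
Det delta = -9 * -5 = 45
New det = -30 + 45 = 15

Answer: 15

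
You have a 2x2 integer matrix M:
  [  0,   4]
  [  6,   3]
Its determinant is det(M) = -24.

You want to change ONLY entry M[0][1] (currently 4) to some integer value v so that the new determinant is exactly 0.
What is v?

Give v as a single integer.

det is linear in entry M[0][1]: det = old_det + (v - 4) * C_01
Cofactor C_01 = -6
Want det = 0: -24 + (v - 4) * -6 = 0
  (v - 4) = 24 / -6 = -4
  v = 4 + (-4) = 0

Answer: 0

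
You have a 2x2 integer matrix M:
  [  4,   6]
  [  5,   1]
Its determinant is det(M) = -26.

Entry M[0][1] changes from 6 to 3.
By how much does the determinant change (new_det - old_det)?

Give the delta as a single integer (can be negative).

Cofactor C_01 = -5
Entry delta = 3 - 6 = -3
Det delta = entry_delta * cofactor = -3 * -5 = 15

Answer: 15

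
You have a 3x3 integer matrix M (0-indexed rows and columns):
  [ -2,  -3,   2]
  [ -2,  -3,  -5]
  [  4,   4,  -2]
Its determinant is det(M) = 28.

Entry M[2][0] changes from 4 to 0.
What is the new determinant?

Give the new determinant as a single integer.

det is linear in row 2: changing M[2][0] by delta changes det by delta * cofactor(2,0).
Cofactor C_20 = (-1)^(2+0) * minor(2,0) = 21
Entry delta = 0 - 4 = -4
Det delta = -4 * 21 = -84
New det = 28 + -84 = -56

Answer: -56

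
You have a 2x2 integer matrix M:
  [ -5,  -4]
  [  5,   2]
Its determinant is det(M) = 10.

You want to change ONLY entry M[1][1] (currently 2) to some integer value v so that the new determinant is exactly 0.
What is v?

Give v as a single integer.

Answer: 4

Derivation:
det is linear in entry M[1][1]: det = old_det + (v - 2) * C_11
Cofactor C_11 = -5
Want det = 0: 10 + (v - 2) * -5 = 0
  (v - 2) = -10 / -5 = 2
  v = 2 + (2) = 4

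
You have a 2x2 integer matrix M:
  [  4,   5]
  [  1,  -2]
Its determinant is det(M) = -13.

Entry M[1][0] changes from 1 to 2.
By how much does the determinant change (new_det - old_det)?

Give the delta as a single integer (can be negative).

Cofactor C_10 = -5
Entry delta = 2 - 1 = 1
Det delta = entry_delta * cofactor = 1 * -5 = -5

Answer: -5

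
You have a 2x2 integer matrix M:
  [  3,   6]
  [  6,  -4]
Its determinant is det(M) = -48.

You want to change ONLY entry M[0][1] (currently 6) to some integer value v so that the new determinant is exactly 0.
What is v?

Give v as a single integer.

Answer: -2

Derivation:
det is linear in entry M[0][1]: det = old_det + (v - 6) * C_01
Cofactor C_01 = -6
Want det = 0: -48 + (v - 6) * -6 = 0
  (v - 6) = 48 / -6 = -8
  v = 6 + (-8) = -2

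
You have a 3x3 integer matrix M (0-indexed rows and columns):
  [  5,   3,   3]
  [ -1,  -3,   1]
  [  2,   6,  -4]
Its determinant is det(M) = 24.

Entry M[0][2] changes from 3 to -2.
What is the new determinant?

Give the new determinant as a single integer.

det is linear in row 0: changing M[0][2] by delta changes det by delta * cofactor(0,2).
Cofactor C_02 = (-1)^(0+2) * minor(0,2) = 0
Entry delta = -2 - 3 = -5
Det delta = -5 * 0 = 0
New det = 24 + 0 = 24

Answer: 24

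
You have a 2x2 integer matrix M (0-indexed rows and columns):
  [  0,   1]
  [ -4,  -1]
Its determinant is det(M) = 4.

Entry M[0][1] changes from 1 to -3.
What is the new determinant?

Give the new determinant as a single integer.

Answer: -12

Derivation:
det is linear in row 0: changing M[0][1] by delta changes det by delta * cofactor(0,1).
Cofactor C_01 = (-1)^(0+1) * minor(0,1) = 4
Entry delta = -3 - 1 = -4
Det delta = -4 * 4 = -16
New det = 4 + -16 = -12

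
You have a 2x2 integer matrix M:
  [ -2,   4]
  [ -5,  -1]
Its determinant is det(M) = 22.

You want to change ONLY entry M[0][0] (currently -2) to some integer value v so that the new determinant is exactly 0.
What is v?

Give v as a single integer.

Answer: 20

Derivation:
det is linear in entry M[0][0]: det = old_det + (v - -2) * C_00
Cofactor C_00 = -1
Want det = 0: 22 + (v - -2) * -1 = 0
  (v - -2) = -22 / -1 = 22
  v = -2 + (22) = 20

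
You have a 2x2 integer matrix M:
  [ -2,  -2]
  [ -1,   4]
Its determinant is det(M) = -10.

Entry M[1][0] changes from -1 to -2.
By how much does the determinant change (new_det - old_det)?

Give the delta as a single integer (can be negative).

Cofactor C_10 = 2
Entry delta = -2 - -1 = -1
Det delta = entry_delta * cofactor = -1 * 2 = -2

Answer: -2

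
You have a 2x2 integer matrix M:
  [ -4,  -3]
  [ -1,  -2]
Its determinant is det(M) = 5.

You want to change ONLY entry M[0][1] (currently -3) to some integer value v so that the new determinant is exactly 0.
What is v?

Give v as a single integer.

det is linear in entry M[0][1]: det = old_det + (v - -3) * C_01
Cofactor C_01 = 1
Want det = 0: 5 + (v - -3) * 1 = 0
  (v - -3) = -5 / 1 = -5
  v = -3 + (-5) = -8

Answer: -8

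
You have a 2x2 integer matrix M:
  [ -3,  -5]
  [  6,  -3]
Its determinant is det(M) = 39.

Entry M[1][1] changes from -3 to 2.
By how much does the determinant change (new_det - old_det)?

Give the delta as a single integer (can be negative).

Cofactor C_11 = -3
Entry delta = 2 - -3 = 5
Det delta = entry_delta * cofactor = 5 * -3 = -15

Answer: -15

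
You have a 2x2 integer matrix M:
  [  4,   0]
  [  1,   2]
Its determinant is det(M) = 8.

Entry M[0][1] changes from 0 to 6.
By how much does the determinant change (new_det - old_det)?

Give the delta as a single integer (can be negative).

Cofactor C_01 = -1
Entry delta = 6 - 0 = 6
Det delta = entry_delta * cofactor = 6 * -1 = -6

Answer: -6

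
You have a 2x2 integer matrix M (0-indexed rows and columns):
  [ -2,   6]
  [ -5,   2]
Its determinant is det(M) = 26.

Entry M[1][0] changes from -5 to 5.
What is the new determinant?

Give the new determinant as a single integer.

Answer: -34

Derivation:
det is linear in row 1: changing M[1][0] by delta changes det by delta * cofactor(1,0).
Cofactor C_10 = (-1)^(1+0) * minor(1,0) = -6
Entry delta = 5 - -5 = 10
Det delta = 10 * -6 = -60
New det = 26 + -60 = -34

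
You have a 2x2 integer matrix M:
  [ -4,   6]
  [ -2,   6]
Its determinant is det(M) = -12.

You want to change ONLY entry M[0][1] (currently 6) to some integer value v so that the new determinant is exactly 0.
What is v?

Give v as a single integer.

det is linear in entry M[0][1]: det = old_det + (v - 6) * C_01
Cofactor C_01 = 2
Want det = 0: -12 + (v - 6) * 2 = 0
  (v - 6) = 12 / 2 = 6
  v = 6 + (6) = 12

Answer: 12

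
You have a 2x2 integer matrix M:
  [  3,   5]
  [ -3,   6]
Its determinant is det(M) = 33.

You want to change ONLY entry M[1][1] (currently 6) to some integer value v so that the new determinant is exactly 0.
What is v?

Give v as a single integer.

det is linear in entry M[1][1]: det = old_det + (v - 6) * C_11
Cofactor C_11 = 3
Want det = 0: 33 + (v - 6) * 3 = 0
  (v - 6) = -33 / 3 = -11
  v = 6 + (-11) = -5

Answer: -5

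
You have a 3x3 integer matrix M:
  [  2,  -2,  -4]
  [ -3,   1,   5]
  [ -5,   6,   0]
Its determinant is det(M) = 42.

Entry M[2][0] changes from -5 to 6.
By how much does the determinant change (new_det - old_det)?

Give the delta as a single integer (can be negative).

Answer: -66

Derivation:
Cofactor C_20 = -6
Entry delta = 6 - -5 = 11
Det delta = entry_delta * cofactor = 11 * -6 = -66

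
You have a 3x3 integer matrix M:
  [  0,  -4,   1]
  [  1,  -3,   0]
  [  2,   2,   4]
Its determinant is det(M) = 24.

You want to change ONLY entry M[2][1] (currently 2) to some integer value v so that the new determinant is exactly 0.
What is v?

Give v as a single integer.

Answer: -22

Derivation:
det is linear in entry M[2][1]: det = old_det + (v - 2) * C_21
Cofactor C_21 = 1
Want det = 0: 24 + (v - 2) * 1 = 0
  (v - 2) = -24 / 1 = -24
  v = 2 + (-24) = -22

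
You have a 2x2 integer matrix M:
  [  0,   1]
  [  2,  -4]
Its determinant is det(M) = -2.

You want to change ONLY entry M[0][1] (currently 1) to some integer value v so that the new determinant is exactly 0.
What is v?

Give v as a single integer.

det is linear in entry M[0][1]: det = old_det + (v - 1) * C_01
Cofactor C_01 = -2
Want det = 0: -2 + (v - 1) * -2 = 0
  (v - 1) = 2 / -2 = -1
  v = 1 + (-1) = 0

Answer: 0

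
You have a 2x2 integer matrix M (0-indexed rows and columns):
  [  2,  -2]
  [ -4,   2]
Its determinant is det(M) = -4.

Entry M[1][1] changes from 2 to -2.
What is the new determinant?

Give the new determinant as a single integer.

det is linear in row 1: changing M[1][1] by delta changes det by delta * cofactor(1,1).
Cofactor C_11 = (-1)^(1+1) * minor(1,1) = 2
Entry delta = -2 - 2 = -4
Det delta = -4 * 2 = -8
New det = -4 + -8 = -12

Answer: -12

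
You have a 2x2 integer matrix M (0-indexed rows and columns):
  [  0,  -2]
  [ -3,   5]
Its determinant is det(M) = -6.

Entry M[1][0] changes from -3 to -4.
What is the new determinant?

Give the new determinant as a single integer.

det is linear in row 1: changing M[1][0] by delta changes det by delta * cofactor(1,0).
Cofactor C_10 = (-1)^(1+0) * minor(1,0) = 2
Entry delta = -4 - -3 = -1
Det delta = -1 * 2 = -2
New det = -6 + -2 = -8

Answer: -8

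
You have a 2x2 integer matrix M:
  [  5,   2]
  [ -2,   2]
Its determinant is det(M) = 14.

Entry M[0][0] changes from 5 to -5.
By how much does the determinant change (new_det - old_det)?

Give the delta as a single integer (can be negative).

Cofactor C_00 = 2
Entry delta = -5 - 5 = -10
Det delta = entry_delta * cofactor = -10 * 2 = -20

Answer: -20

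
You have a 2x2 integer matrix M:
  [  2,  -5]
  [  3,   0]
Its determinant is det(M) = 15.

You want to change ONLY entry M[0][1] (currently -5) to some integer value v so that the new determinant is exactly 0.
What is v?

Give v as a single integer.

Answer: 0

Derivation:
det is linear in entry M[0][1]: det = old_det + (v - -5) * C_01
Cofactor C_01 = -3
Want det = 0: 15 + (v - -5) * -3 = 0
  (v - -5) = -15 / -3 = 5
  v = -5 + (5) = 0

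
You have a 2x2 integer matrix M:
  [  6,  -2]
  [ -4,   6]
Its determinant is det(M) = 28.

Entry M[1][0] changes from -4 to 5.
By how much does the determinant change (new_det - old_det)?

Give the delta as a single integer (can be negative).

Cofactor C_10 = 2
Entry delta = 5 - -4 = 9
Det delta = entry_delta * cofactor = 9 * 2 = 18

Answer: 18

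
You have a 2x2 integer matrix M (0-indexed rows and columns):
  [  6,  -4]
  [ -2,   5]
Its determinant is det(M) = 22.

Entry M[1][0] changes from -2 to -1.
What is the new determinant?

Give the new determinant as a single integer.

Answer: 26

Derivation:
det is linear in row 1: changing M[1][0] by delta changes det by delta * cofactor(1,0).
Cofactor C_10 = (-1)^(1+0) * minor(1,0) = 4
Entry delta = -1 - -2 = 1
Det delta = 1 * 4 = 4
New det = 22 + 4 = 26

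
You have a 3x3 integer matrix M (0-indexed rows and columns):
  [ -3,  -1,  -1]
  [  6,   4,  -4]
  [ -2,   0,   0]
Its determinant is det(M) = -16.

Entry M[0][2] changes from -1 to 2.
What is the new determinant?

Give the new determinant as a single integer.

Answer: 8

Derivation:
det is linear in row 0: changing M[0][2] by delta changes det by delta * cofactor(0,2).
Cofactor C_02 = (-1)^(0+2) * minor(0,2) = 8
Entry delta = 2 - -1 = 3
Det delta = 3 * 8 = 24
New det = -16 + 24 = 8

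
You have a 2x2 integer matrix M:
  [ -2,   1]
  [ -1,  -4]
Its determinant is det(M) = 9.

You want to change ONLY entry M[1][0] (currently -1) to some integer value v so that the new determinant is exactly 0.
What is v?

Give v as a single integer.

Answer: 8

Derivation:
det is linear in entry M[1][0]: det = old_det + (v - -1) * C_10
Cofactor C_10 = -1
Want det = 0: 9 + (v - -1) * -1 = 0
  (v - -1) = -9 / -1 = 9
  v = -1 + (9) = 8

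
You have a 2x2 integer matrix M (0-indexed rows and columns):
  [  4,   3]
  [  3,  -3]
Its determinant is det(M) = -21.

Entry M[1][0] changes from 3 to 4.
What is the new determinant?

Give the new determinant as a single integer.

Answer: -24

Derivation:
det is linear in row 1: changing M[1][0] by delta changes det by delta * cofactor(1,0).
Cofactor C_10 = (-1)^(1+0) * minor(1,0) = -3
Entry delta = 4 - 3 = 1
Det delta = 1 * -3 = -3
New det = -21 + -3 = -24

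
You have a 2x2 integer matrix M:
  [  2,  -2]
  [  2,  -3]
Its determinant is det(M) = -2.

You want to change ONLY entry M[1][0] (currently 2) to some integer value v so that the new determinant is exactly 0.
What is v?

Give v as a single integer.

det is linear in entry M[1][0]: det = old_det + (v - 2) * C_10
Cofactor C_10 = 2
Want det = 0: -2 + (v - 2) * 2 = 0
  (v - 2) = 2 / 2 = 1
  v = 2 + (1) = 3

Answer: 3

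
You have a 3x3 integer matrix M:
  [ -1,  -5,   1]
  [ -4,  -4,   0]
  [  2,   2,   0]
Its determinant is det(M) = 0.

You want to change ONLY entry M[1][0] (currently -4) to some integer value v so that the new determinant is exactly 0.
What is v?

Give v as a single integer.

det is linear in entry M[1][0]: det = old_det + (v - -4) * C_10
Cofactor C_10 = 2
Want det = 0: 0 + (v - -4) * 2 = 0
  (v - -4) = 0 / 2 = 0
  v = -4 + (0) = -4

Answer: -4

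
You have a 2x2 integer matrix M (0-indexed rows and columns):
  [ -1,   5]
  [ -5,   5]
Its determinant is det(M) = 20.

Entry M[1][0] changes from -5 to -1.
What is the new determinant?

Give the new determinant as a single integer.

Answer: 0

Derivation:
det is linear in row 1: changing M[1][0] by delta changes det by delta * cofactor(1,0).
Cofactor C_10 = (-1)^(1+0) * minor(1,0) = -5
Entry delta = -1 - -5 = 4
Det delta = 4 * -5 = -20
New det = 20 + -20 = 0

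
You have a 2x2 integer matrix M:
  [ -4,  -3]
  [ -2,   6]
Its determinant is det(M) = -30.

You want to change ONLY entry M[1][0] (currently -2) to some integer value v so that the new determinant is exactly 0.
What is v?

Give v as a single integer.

Answer: 8

Derivation:
det is linear in entry M[1][0]: det = old_det + (v - -2) * C_10
Cofactor C_10 = 3
Want det = 0: -30 + (v - -2) * 3 = 0
  (v - -2) = 30 / 3 = 10
  v = -2 + (10) = 8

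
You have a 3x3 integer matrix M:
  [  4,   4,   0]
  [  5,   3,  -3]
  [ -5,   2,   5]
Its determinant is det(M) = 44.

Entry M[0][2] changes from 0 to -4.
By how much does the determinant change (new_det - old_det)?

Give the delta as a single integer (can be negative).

Cofactor C_02 = 25
Entry delta = -4 - 0 = -4
Det delta = entry_delta * cofactor = -4 * 25 = -100

Answer: -100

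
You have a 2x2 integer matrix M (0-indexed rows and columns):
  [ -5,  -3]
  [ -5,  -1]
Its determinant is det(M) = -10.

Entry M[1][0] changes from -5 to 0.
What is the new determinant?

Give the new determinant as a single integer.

det is linear in row 1: changing M[1][0] by delta changes det by delta * cofactor(1,0).
Cofactor C_10 = (-1)^(1+0) * minor(1,0) = 3
Entry delta = 0 - -5 = 5
Det delta = 5 * 3 = 15
New det = -10 + 15 = 5

Answer: 5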